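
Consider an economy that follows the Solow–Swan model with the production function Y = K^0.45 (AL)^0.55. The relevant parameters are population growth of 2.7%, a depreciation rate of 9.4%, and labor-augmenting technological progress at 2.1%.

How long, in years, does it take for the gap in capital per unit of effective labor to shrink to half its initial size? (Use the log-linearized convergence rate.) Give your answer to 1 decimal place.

about 8.9 years

Near the steady state the convergence rate is λ = (1 − α)(n + g + δ).
λ = (1 − 0.45) × 0.142 = 0.55 × 0.142 = 0.0781
Half-life = ln 2 / λ = 0.6931 / 0.0781 ≈ 8.87 years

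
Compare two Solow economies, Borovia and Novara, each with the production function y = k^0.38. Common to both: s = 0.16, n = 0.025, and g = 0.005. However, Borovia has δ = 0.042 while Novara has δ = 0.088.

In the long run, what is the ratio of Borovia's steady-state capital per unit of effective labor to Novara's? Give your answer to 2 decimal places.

ratio ≈ 2.22

Steady-state k* = [s/(n + g + δ)]^(1/(1−α)), so the ratio is [ (s_B/(n + g + δ)_B) / (s_N/(n + g + δ)_N) ]^1.6129.
s_B/(n + g + δ)_B = 0.16/0.072 = 2.2222; s_N/(n + g + δ)_N = 0.16/0.118 = 1.3559.
Ratio = (2.2222/1.3559)^1.6129 = 1.6389^1.6129 ≈ 2.2185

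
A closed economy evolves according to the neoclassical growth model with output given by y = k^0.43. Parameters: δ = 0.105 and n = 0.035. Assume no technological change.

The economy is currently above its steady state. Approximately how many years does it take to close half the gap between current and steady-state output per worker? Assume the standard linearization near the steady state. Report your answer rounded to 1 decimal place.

about 8.7 years

Near the steady state the convergence rate is λ = (1 − α)(n + δ).
λ = (1 − 0.43) × 0.140 = 0.57 × 0.140 = 0.0798
Half-life = ln 2 / λ = 0.6931 / 0.0798 ≈ 8.69 years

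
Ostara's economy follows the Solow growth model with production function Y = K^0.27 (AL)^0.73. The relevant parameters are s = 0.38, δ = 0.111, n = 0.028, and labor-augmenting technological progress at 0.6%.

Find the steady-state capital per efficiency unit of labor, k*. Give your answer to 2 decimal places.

k* = 3.74

In steady state, investment equals break-even investment: s·k^α = (n + g + δ)·k.
Dividing both sides by k: k^(1−α) = s / (n + g + δ).
k^0.73 = 0.38 / (0.028 + 0.006 + 0.111) = 0.38 / 0.145 = 2.6207
k* = 2.6207^(1/0.73) ≈ 3.7426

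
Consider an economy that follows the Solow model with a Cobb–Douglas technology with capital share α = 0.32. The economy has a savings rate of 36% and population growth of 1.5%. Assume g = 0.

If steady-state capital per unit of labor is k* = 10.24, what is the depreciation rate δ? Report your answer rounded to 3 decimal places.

Steady state requires s·f(k) = (n + δ)·k, i.e. s·k^α = (n + δ)·k.
So s / (n + δ) = (k*)^(1−α) = 10.24^0.68 = 4.8641.
Therefore n + δ = s / 4.8641 = 0.36 / 4.8641 = 0.0740, so δ = 0.0740 − 0.015 = 0.0590.

δ ≈ 0.059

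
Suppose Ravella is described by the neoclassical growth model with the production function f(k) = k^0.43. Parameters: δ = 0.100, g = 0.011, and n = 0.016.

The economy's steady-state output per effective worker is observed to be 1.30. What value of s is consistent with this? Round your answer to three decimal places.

At the steady state, Δk = 0, so s·k^α = (n + g + δ)·k.
Since y* = [s/(n + g + δ)]^(α/(1−α)), we have s/(n + g + δ) = (y*)^((1−α)/α) = 1.30^1.3256 = 1.4159.
Therefore s = 1.4159 × (n + g + δ) = 1.4159 × 0.127 = 0.1798.

s ≈ 0.180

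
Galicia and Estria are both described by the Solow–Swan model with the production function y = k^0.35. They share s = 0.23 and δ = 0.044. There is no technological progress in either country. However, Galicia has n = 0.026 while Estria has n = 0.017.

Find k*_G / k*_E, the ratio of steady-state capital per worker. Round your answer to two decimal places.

ratio ≈ 0.81

Steady-state k* = [s/(n + δ)]^(1/(1−α)), so the ratio is [ (s_G/(n + δ)_G) / (s_E/(n + δ)_E) ]^1.5385.
s_G/(n + δ)_G = 0.23/0.070 = 3.2857; s_E/(n + δ)_E = 0.23/0.061 = 3.7705.
Ratio = (3.2857/3.7705)^1.5385 = 0.8714^1.5385 ≈ 0.8091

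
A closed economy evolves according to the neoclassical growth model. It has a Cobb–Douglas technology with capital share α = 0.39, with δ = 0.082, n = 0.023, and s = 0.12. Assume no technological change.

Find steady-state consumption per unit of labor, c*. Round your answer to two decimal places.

c* = 0.96

In steady state, investment equals break-even investment: s·k^α = (n + δ)·k.
Rearranging, k^(1−α) = s / (n + δ).
k^0.61 = 0.12 / (0.023 + 0.082) = 0.12 / 0.105 = 1.1429
k* = 1.1429^(1/0.61) ≈ 1.2448
y* = (k*)^α = 1.2448^0.39 ≈ 1.0892
c* = (1 − s)·y* = (1 − 0.12) × 1.0892 ≈ 0.9585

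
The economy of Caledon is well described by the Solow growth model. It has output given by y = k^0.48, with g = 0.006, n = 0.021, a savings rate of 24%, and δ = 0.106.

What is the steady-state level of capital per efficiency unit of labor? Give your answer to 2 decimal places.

k* = 3.11

In steady state, investment equals break-even investment: s·k^α = (n + g + δ)·k.
Dividing both sides by k: k^(1−α) = s / (n + g + δ).
k^0.52 = 0.24 / (0.021 + 0.006 + 0.106) = 0.24 / 0.133 = 1.8045
k* = 1.8045^(1/0.52) ≈ 3.1117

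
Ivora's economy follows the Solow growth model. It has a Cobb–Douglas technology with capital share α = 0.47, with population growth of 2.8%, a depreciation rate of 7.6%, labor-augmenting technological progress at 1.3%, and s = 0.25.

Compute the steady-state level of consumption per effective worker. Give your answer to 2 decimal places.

c* ≈ 1.47

Steady state requires s·f(k) = (n + g + δ)·k, i.e. s·k^α = (n + g + δ)·k.
Rearranging, k^(1−α) = s / (n + g + δ).
k^0.53 = 0.25 / (0.028 + 0.013 + 0.076) = 0.25 / 0.117 = 2.1368
k* = 2.1368^(1/0.53) ≈ 4.1898
y* = (k*)^α = 4.1898^0.47 ≈ 1.9608
c* = (1 − s)·y* = (1 − 0.25) × 1.9608 ≈ 1.4706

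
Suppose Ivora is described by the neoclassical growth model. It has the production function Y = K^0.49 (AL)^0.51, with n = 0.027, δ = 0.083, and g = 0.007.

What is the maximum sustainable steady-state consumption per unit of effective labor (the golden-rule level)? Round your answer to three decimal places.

At the golden rule, f'(k) = n + g + δ, so α·k^(α−1) = n + g + δ and k_gold = (α/(n + g + δ))^(1/(1−α)).
k_gold = (0.49/0.117)^(1/0.51) = 4.1880^1.9608 ≈ 16.5818
c_gold = f(k_gold) − (n + g + δ)·k_gold = 3.9593 − 0.117×16.5818 ≈ 2.0192

c_gold ≈ 2.019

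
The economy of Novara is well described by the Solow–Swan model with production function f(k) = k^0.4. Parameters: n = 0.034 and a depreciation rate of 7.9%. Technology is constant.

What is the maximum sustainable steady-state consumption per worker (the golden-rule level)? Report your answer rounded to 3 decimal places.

At the golden rule, f'(k) = n + δ, so α·k^(α−1) = n + δ and k_gold = (α/(n + δ))^(1/(1−α)).
k_gold = (0.4/0.113)^(1/0.6) = 3.5398^1.6667 ≈ 8.2221
c_gold = f(k_gold) − (n + δ)·k_gold = 2.3227 − 0.113×8.2221 ≈ 1.3936

c_gold ≈ 1.394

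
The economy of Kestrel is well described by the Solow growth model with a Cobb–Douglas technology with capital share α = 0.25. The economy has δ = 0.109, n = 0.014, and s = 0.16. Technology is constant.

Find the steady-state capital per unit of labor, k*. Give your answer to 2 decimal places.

k* ≈ 1.42

At the steady state, Δk = 0, so s·k^α = (n + δ)·k.
Rearranging, k^(1−α) = s / (n + δ).
k^0.75 = 0.16 / (0.014 + 0.109) = 0.16 / 0.123 = 1.3008
k* = 1.3008^(1/0.75) ≈ 1.4200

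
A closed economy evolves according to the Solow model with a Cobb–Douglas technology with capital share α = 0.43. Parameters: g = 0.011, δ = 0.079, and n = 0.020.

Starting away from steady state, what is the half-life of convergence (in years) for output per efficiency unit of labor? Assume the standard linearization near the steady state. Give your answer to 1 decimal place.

Near the steady state the convergence rate is λ = (1 − α)(n + g + δ).
λ = (1 − 0.43) × 0.110 = 0.57 × 0.110 = 0.0627
Half-life = ln 2 / λ = 0.6931 / 0.0627 ≈ 11.05 years

half-life ≈ 11.1 years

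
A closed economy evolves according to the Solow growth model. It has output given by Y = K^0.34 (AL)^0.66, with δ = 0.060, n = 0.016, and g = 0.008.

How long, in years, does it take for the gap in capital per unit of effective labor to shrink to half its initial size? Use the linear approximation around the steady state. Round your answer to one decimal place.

about 12.5 years

Near the steady state the convergence rate is λ = (1 − α)(n + g + δ).
λ = (1 − 0.34) × 0.084 = 0.66 × 0.084 = 0.05544
Half-life = ln 2 / λ = 0.6931 / 0.05544 ≈ 12.50 years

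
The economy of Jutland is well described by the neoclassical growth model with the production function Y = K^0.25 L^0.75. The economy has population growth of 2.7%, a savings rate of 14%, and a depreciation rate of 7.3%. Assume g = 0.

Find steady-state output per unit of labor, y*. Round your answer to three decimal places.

y* = 1.119

In steady state, investment equals break-even investment: s·k^α = (n + δ)·k.
Dividing both sides by k: k^(1−α) = s / (n + δ).
k^0.75 = 0.14 / (0.027 + 0.073) = 0.14 / 0.100 = 1.4000
k* = 1.4000^(1/0.75) ≈ 1.5662
y* = (k*)^α = 1.5662^0.25 ≈ 1.1187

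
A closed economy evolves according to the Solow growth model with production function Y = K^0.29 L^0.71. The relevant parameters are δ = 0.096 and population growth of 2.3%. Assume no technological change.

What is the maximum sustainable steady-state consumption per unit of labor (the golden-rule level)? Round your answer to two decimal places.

At the golden rule, f'(k) = n + δ, so α·k^(α−1) = n + δ and k_gold = (α/(n + δ))^(1/(1−α)).
k_gold = (0.29/0.119)^(1/0.71) = 2.4370^1.4085 ≈ 3.5066
c_gold = f(k_gold) − (n + δ)·k_gold = 1.4389 − 0.119×3.5066 ≈ 1.0216

c_gold ≈ 1.02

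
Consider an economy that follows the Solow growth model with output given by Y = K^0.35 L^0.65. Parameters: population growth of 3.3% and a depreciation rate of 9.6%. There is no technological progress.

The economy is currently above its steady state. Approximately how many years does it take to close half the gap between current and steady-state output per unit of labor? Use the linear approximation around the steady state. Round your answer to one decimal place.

Near the steady state the convergence rate is λ = (1 − α)(n + δ).
λ = (1 − 0.35) × 0.129 = 0.65 × 0.129 = 0.08385
Half-life = ln 2 / λ = 0.6931 / 0.08385 ≈ 8.27 years

about 8.3 years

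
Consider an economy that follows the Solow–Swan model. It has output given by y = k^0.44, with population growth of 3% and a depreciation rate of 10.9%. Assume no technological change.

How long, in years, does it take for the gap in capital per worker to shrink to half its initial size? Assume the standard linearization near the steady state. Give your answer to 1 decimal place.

Near the steady state the convergence rate is λ = (1 − α)(n + δ).
λ = (1 − 0.44) × 0.139 = 0.56 × 0.139 = 0.07784
Half-life = ln 2 / λ = 0.6931 / 0.07784 ≈ 8.90 years

about 8.9 years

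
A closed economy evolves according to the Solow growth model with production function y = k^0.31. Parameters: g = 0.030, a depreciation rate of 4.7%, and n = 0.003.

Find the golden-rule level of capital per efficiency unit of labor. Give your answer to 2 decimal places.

k_gold ≈ 7.12

The golden rule sets f'(k) = n + g + δ, i.e. α·k^(α−1) = n + g + δ.
So k^(1−α) = α / (n + g + δ) = 0.31 / 0.080 = 3.8750.
k_gold = 3.8750^(1/0.69) ≈ 7.1214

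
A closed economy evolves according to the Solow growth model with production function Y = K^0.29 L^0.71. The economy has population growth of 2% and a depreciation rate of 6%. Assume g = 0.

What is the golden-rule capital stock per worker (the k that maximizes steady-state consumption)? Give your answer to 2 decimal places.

k_gold ≈ 6.13

The golden rule sets f'(k) = n + δ, i.e. α·k^(α−1) = n + δ.
So k^(1−α) = α / (n + δ) = 0.29 / 0.080 = 3.6250.
k_gold = 3.6250^(1/0.71) ≈ 6.1342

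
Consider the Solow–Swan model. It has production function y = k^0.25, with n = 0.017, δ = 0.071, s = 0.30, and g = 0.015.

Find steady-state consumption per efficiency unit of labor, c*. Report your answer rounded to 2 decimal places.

At the steady state, Δk = 0, so s·k^α = (n + g + δ)·k.
Dividing both sides by k: k^(1−α) = s / (n + g + δ).
k^0.75 = 0.30 / (0.017 + 0.015 + 0.071) = 0.30 / 0.103 = 2.9126
k* = 2.9126^(1/0.75) ≈ 4.1595
y* = (k*)^α = 4.1595^0.25 ≈ 1.4281
c* = (1 − s)·y* = (1 − 0.30) × 1.4281 ≈ 0.9997

c* ≈ 1.00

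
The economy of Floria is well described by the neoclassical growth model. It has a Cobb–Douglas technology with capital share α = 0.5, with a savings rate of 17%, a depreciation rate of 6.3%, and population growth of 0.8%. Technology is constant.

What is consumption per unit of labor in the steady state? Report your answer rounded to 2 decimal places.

c* = 1.99

Steady state requires s·f(k) = (n + δ)·k, i.e. s·k^α = (n + δ)·k.
Dividing both sides by k: k^(1−α) = s / (n + δ).
k^0.5 = 0.17 / (0.008 + 0.063) = 0.17 / 0.071 = 2.3944
k* = 2.3944^(1/0.5) ≈ 5.7332
y* = (k*)^α = 5.7332^0.5 ≈ 2.3944
c* = (1 − s)·y* = (1 − 0.17) × 2.3944 ≈ 1.9874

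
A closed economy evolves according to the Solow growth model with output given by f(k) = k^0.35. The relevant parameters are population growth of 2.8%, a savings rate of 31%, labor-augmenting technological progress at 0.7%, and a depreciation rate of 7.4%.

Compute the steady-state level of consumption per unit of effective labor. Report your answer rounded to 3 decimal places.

In steady state, investment equals break-even investment: s·k^α = (n + g + δ)·k.
Rearranging, k^(1−α) = s / (n + g + δ).
k^0.65 = 0.31 / (0.028 + 0.007 + 0.074) = 0.31 / 0.109 = 2.8440
k* = 2.8440^(1/0.65) ≈ 4.9929
y* = (k*)^α = 4.9929^0.35 ≈ 1.7556
c* = (1 − s)·y* = (1 − 0.31) × 1.7556 ≈ 1.2114

c* = 1.211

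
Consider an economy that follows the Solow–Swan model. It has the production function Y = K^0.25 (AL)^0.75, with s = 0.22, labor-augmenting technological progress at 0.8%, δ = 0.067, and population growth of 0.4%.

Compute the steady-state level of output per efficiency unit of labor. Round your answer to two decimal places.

Steady state requires s·f(k) = (n + g + δ)·k, i.e. s·k^α = (n + g + δ)·k.
Dividing both sides by k: k^(1−α) = s / (n + g + δ).
k^0.75 = 0.22 / (0.004 + 0.008 + 0.067) = 0.22 / 0.079 = 2.7848
k* = 2.7848^(1/0.75) ≈ 3.9179
y* = (k*)^α = 3.9179^0.25 ≈ 1.4069

y* ≈ 1.41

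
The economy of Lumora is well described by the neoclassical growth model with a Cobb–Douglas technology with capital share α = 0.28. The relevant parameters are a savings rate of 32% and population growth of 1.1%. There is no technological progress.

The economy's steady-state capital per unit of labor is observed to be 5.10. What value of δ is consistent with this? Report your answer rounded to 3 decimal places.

Steady state requires s·f(k) = (n + δ)·k, i.e. s·k^α = (n + δ)·k.
So s / (n + δ) = (k*)^(1−α) = 5.10^0.72 = 3.2318.
Therefore n + δ = s / 3.2318 = 0.32 / 3.2318 = 0.0990, so δ = 0.0990 − 0.011 = 0.0880.

δ ≈ 0.088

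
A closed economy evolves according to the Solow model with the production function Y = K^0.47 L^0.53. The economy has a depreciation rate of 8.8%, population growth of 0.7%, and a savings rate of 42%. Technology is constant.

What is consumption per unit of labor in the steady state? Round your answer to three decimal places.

In steady state, investment equals break-even investment: s·k^α = (n + δ)·k.
Dividing both sides by k: k^(1−α) = s / (n + δ).
k^0.53 = 0.42 / (0.007 + 0.088) = 0.42 / 0.095 = 4.4211
k* = 4.4211^(1/0.53) ≈ 16.5189
y* = (k*)^α = 16.5189^0.47 ≈ 3.7364
c* = (1 − s)·y* = (1 − 0.42) × 3.7364 ≈ 2.1671

c* = 2.167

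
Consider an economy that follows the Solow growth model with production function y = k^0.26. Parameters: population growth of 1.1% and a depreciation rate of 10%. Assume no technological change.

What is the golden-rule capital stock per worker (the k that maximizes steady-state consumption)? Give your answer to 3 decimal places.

The golden rule sets f'(k) = n + δ, i.e. α·k^(α−1) = n + δ.
So k^(1−α) = α / (n + δ) = 0.26 / 0.111 = 2.3423.
k_gold = 2.3423^(1/0.74) ≈ 3.1588

k_gold ≈ 3.159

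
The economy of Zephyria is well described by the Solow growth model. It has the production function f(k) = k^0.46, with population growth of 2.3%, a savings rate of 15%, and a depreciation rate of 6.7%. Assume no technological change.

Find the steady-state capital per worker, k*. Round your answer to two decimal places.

In steady state, investment equals break-even investment: s·k^α = (n + δ)·k.
Dividing both sides by k: k^(1−α) = s / (n + δ).
k^0.54 = 0.15 / (0.023 + 0.067) = 0.15 / 0.090 = 1.6667
k* = 1.6667^(1/0.54) ≈ 2.5754

k* = 2.58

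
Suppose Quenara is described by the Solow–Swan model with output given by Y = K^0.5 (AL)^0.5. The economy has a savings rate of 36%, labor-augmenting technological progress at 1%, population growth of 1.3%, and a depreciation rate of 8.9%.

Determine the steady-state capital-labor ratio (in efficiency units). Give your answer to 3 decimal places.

At the steady state, Δk = 0, so s·k^α = (n + g + δ)·k.
Rearranging, k^(1−α) = s / (n + g + δ).
k^0.5 = 0.36 / (0.013 + 0.010 + 0.089) = 0.36 / 0.112 = 3.2143
k* = 3.2143^(1/0.5) ≈ 10.3317

k* ≈ 10.332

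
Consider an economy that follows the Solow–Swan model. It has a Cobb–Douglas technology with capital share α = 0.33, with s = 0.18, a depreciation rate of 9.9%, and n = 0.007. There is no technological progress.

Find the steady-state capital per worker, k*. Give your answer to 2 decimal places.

k* = 2.20

At the steady state, Δk = 0, so s·k^α = (n + δ)·k.
Dividing both sides by k: k^(1−α) = s / (n + δ).
k^0.67 = 0.18 / (0.007 + 0.099) = 0.18 / 0.106 = 1.6981
k* = 1.6981^(1/0.67) ≈ 2.2041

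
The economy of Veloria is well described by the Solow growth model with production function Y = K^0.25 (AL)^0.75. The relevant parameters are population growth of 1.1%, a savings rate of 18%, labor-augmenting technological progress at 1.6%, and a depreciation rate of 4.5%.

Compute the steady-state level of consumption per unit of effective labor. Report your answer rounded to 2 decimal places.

c* ≈ 1.11

In steady state, investment equals break-even investment: s·k^α = (n + g + δ)·k.
Dividing both sides by k: k^(1−α) = s / (n + g + δ).
k^0.75 = 0.18 / (0.011 + 0.016 + 0.045) = 0.18 / 0.072 = 2.5000
k* = 2.5000^(1/0.75) ≈ 3.3930
y* = (k*)^α = 3.3930^0.25 ≈ 1.3572
c* = (1 − s)·y* = (1 − 0.18) × 1.3572 ≈ 1.1129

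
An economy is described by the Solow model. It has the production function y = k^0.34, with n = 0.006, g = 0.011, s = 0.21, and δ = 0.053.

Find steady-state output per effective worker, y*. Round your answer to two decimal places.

Steady state requires s·f(k) = (n + g + δ)·k, i.e. s·k^α = (n + g + δ)·k.
Rearranging, k^(1−α) = s / (n + g + δ).
k^0.66 = 0.21 / (0.006 + 0.011 + 0.053) = 0.21 / 0.070 = 3.0000
k* = 3.0000^(1/0.66) ≈ 5.2834
y* = (k*)^α = 5.2834^0.34 ≈ 1.7611

y* = 1.76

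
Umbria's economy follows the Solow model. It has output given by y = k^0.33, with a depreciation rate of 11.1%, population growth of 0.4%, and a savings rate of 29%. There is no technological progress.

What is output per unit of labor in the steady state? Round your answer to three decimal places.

y* = 1.577

At the steady state, Δk = 0, so s·k^α = (n + δ)·k.
Rearranging, k^(1−α) = s / (n + δ).
k^0.67 = 0.29 / (0.004 + 0.111) = 0.29 / 0.115 = 2.5217
k* = 2.5217^(1/0.67) ≈ 3.9769
y* = (k*)^α = 3.9769^0.33 ≈ 1.5771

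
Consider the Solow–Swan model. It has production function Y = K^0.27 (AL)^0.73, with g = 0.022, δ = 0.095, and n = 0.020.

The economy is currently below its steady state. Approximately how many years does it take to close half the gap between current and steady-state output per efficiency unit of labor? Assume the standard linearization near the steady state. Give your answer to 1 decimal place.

half-life ≈ 6.9 years

Near the steady state the convergence rate is λ = (1 − α)(n + g + δ).
λ = (1 − 0.27) × 0.137 = 0.73 × 0.137 = 0.10001
Half-life = ln 2 / λ = 0.6931 / 0.10001 ≈ 6.93 years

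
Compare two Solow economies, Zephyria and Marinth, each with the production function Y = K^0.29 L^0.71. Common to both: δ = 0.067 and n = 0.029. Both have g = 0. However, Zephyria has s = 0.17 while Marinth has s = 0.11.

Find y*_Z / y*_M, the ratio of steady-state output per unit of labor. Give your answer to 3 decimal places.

Steady-state y* = [s/(n + δ)]^(α/(1−α)), so the ratio is [ (s_Z/(n + δ)_Z) / (s_M/(n + δ)_M) ]^0.4085.
s_Z/(n + δ)_Z = 0.17/0.096 = 1.7708; s_M/(n + δ)_M = 0.11/0.096 = 1.1458.
Ratio = (1.7708/1.1458)^0.4085 = 1.5455^0.4085 ≈ 1.1946

ratio ≈ 1.195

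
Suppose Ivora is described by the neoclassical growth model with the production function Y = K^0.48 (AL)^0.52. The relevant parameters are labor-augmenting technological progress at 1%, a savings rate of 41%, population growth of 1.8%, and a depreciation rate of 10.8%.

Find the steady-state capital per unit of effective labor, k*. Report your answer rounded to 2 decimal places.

k* ≈ 8.35

Steady state requires s·f(k) = (n + g + δ)·k, i.e. s·k^α = (n + g + δ)·k.
Dividing both sides by k: k^(1−α) = s / (n + g + δ).
k^0.52 = 0.41 / (0.018 + 0.010 + 0.108) = 0.41 / 0.136 = 3.0147
k* = 3.0147^(1/0.52) ≈ 8.3488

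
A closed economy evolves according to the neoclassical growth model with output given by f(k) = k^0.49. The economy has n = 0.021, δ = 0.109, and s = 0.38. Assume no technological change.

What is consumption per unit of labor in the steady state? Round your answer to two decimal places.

c* ≈ 1.74

In steady state, investment equals break-even investment: s·k^α = (n + δ)·k.
Dividing both sides by k: k^(1−α) = s / (n + δ).
k^0.51 = 0.38 / (0.021 + 0.109) = 0.38 / 0.130 = 2.9231
k* = 2.9231^(1/0.51) ≈ 8.1925
y* = (k*)^α = 8.1925^0.49 ≈ 2.8027
c* = (1 − s)·y* = (1 − 0.38) × 2.8027 ≈ 1.7377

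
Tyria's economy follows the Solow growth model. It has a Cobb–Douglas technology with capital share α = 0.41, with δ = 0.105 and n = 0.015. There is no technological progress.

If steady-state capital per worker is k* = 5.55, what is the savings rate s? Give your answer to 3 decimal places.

Steady state requires s·f(k) = (n + δ)·k, i.e. s·k^α = (n + δ)·k.
So s / (n + δ) = (k*)^(1−α) = 5.55^0.59 = 2.7487.
Therefore s = 2.7487 × (n + δ) = 2.7487 × 0.120 = 0.3298.

s ≈ 0.330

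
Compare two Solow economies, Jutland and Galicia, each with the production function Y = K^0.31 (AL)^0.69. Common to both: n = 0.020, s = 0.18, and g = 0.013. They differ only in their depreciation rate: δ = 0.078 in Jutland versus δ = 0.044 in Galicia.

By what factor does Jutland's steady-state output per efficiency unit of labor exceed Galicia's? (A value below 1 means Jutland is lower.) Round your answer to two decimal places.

Steady-state y* = [s/(n + g + δ)]^(α/(1−α)), so the ratio is [ (s_J/(n + g + δ)_J) / (s_G/(n + g + δ)_G) ]^0.4493.
s_J/(n + g + δ)_J = 0.18/0.111 = 1.6216; s_G/(n + g + δ)_G = 0.18/0.077 = 2.3377.
Ratio = (1.6216/2.3377)^0.4493 = 0.6937^0.4493 ≈ 0.8485

y*_J / y*_G ≈ 0.85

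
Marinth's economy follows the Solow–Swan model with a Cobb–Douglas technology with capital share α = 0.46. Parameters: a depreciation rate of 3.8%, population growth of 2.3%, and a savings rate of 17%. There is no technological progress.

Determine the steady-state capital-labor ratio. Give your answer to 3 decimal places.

At the steady state, Δk = 0, so s·k^α = (n + δ)·k.
Dividing both sides by k: k^(1−α) = s / (n + δ).
k^0.54 = 0.17 / (0.023 + 0.038) = 0.17 / 0.061 = 2.7869
k* = 2.7869^(1/0.54) ≈ 6.6727

k* ≈ 6.673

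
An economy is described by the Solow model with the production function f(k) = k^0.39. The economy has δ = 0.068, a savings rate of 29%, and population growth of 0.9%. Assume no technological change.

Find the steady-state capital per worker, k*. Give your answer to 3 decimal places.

Steady state requires s·f(k) = (n + δ)·k, i.e. s·k^α = (n + δ)·k.
Dividing both sides by k: k^(1−α) = s / (n + δ).
k^0.61 = 0.29 / (0.009 + 0.068) = 0.29 / 0.077 = 3.7662
k* = 3.7662^(1/0.61) ≈ 8.7923

k* = 8.792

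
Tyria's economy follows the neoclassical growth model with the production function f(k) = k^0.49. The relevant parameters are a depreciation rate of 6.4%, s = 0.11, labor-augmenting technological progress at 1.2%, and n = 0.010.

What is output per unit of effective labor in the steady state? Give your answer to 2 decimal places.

y* ≈ 1.27

At the steady state, Δk = 0, so s·k^α = (n + g + δ)·k.
Dividing both sides by k: k^(1−α) = s / (n + g + δ).
k^0.51 = 0.11 / (0.010 + 0.012 + 0.064) = 0.11 / 0.086 = 1.2791
k* = 1.2791^(1/0.51) ≈ 1.6204
y* = (k*)^α = 1.6204^0.49 ≈ 1.2668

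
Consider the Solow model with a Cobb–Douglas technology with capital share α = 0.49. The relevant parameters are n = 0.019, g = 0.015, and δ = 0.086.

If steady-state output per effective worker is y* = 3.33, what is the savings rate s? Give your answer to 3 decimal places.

Steady state requires s·f(k) = (n + g + δ)·k, i.e. s·k^α = (n + g + δ)·k.
Since y* = [s/(n + g + δ)]^(α/(1−α)), we have s/(n + g + δ) = (y*)^((1−α)/α) = 3.33^1.0408 = 3.4975.
Therefore s = 3.4975 × (n + g + δ) = 3.4975 × 0.120 = 0.4197.

s ≈ 0.420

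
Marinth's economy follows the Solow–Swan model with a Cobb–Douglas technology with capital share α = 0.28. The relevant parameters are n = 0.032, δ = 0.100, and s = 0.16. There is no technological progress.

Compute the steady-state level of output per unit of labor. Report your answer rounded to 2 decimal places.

y* ≈ 1.08

In steady state, investment equals break-even investment: s·k^α = (n + δ)·k.
Dividing both sides by k: k^(1−α) = s / (n + δ).
k^0.72 = 0.16 / (0.032 + 0.100) = 0.16 / 0.132 = 1.2121
k* = 1.2121^(1/0.72) ≈ 1.3062
y* = (k*)^α = 1.3062^0.28 ≈ 1.0777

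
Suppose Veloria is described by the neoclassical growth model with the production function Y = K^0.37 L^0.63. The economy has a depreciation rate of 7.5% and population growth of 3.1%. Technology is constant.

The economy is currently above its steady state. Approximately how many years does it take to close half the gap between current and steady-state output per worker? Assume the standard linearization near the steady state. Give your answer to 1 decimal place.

Near the steady state the convergence rate is λ = (1 − α)(n + δ).
λ = (1 − 0.37) × 0.106 = 0.63 × 0.106 = 0.06678
Half-life = ln 2 / λ = 0.6931 / 0.06678 ≈ 10.38 years

t_½ ≈ 10.4 years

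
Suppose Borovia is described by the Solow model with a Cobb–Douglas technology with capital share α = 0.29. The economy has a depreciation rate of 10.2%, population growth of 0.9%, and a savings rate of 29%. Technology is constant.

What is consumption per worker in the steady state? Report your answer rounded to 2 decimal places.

c* ≈ 1.05

Steady state requires s·f(k) = (n + δ)·k, i.e. s·k^α = (n + δ)·k.
Rearranging, k^(1−α) = s / (n + δ).
k^0.71 = 0.29 / (0.009 + 0.102) = 0.29 / 0.111 = 2.6126
k* = 2.6126^(1/0.71) ≈ 3.8675
y* = (k*)^α = 3.8675^0.29 ≈ 1.4803
c* = (1 − s)·y* = (1 − 0.29) × 1.4803 ≈ 1.0510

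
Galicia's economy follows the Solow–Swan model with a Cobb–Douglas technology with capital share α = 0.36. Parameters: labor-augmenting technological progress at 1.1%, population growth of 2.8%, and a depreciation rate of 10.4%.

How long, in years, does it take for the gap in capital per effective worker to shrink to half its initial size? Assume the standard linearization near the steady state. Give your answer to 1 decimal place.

t_½ ≈ 7.6 years

Near the steady state the convergence rate is λ = (1 − α)(n + g + δ).
λ = (1 − 0.36) × 0.143 = 0.64 × 0.143 = 0.09152
Half-life = ln 2 / λ = 0.6931 / 0.09152 ≈ 7.57 years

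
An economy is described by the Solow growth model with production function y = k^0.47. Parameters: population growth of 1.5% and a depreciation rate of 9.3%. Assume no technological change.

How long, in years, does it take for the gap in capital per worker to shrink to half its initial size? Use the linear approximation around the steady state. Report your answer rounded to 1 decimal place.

Near the steady state the convergence rate is λ = (1 − α)(n + δ).
λ = (1 − 0.47) × 0.108 = 0.53 × 0.108 = 0.05724
Half-life = ln 2 / λ = 0.6931 / 0.05724 ≈ 12.11 years

about 12.1 years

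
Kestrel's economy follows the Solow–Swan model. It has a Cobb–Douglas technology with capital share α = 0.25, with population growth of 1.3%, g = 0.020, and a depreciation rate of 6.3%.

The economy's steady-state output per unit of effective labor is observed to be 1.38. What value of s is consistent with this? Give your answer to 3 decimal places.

Steady state requires s·f(k) = (n + g + δ)·k, i.e. s·k^α = (n + g + δ)·k.
Since y* = [s/(n + g + δ)]^(α/(1−α)), we have s/(n + g + δ) = (y*)^((1−α)/α) = 1.38^3 = 2.6281.
Therefore s = 2.6281 × (n + g + δ) = 2.6281 × 0.096 = 0.2523.

s ≈ 0.252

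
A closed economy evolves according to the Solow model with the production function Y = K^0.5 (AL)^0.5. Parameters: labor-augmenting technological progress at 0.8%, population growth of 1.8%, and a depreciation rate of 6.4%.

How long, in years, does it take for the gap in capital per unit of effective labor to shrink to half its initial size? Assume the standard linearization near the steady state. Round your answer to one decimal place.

half-life ≈ 15.4 years

Near the steady state the convergence rate is λ = (1 − α)(n + g + δ).
λ = (1 − 0.5) × 0.090 = 0.5 × 0.090 = 0.0450
Half-life = ln 2 / λ = 0.6931 / 0.0450 ≈ 15.40 years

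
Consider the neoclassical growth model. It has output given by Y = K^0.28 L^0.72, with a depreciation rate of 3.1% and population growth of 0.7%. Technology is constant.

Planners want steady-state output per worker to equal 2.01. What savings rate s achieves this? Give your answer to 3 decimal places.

At the steady state, Δk = 0, so s·k^α = (n + δ)·k.
Since y* = [s/(n + δ)]^(α/(1−α)), we have s/(n + δ) = (y*)^((1−α)/α) = 2.01^2.5714 = 6.0206.
Therefore s = 6.0206 × (n + δ) = 6.0206 × 0.038 = 0.2288.

s ≈ 0.229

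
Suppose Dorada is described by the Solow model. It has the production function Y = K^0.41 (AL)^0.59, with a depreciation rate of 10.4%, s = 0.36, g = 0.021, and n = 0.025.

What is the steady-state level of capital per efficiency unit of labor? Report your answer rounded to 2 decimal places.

k* ≈ 4.41

Steady state requires s·f(k) = (n + g + δ)·k, i.e. s·k^α = (n + g + δ)·k.
Rearranging, k^(1−α) = s / (n + g + δ).
k^0.59 = 0.36 / (0.025 + 0.021 + 0.104) = 0.36 / 0.150 = 2.4000
k* = 2.4000^(1/0.59) ≈ 4.4099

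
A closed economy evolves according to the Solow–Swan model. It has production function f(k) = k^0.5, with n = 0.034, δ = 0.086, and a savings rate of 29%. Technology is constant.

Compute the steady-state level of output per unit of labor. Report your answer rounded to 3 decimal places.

At the steady state, Δk = 0, so s·k^α = (n + δ)·k.
Dividing both sides by k: k^(1−α) = s / (n + δ).
k^0.5 = 0.29 / (0.034 + 0.086) = 0.29 / 0.120 = 2.4167
k* = 2.4167^(1/0.5) ≈ 5.8404
y* = (k*)^α = 5.8404^0.5 ≈ 2.4167

y* ≈ 2.417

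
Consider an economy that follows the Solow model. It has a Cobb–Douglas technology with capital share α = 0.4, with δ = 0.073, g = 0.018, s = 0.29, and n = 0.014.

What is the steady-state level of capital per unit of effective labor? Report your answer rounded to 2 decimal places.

In steady state, investment equals break-even investment: s·k^α = (n + g + δ)·k.
Rearranging, k^(1−α) = s / (n + g + δ).
k^0.6 = 0.29 / (0.014 + 0.018 + 0.073) = 0.29 / 0.105 = 2.7619
k* = 2.7619^(1/0.6) ≈ 5.4368

k* = 5.44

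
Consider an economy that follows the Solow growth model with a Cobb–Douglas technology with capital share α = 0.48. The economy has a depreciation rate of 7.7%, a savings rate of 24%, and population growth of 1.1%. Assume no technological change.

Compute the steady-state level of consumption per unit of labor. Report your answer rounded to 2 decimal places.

At the steady state, Δk = 0, so s·k^α = (n + δ)·k.
Rearranging, k^(1−α) = s / (n + δ).
k^0.52 = 0.24 / (0.011 + 0.077) = 0.24 / 0.088 = 2.7273
k* = 2.7273^(1/0.52) ≈ 6.8857
y* = (k*)^α = 6.8857^0.48 ≈ 2.5247
c* = (1 − s)·y* = (1 − 0.24) × 2.5247 ≈ 1.9188

c* = 1.92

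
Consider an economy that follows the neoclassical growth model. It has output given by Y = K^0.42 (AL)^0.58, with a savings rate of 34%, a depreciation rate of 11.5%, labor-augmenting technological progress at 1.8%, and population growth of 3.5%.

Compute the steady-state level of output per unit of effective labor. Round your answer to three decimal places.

At the steady state, Δk = 0, so s·k^α = (n + g + δ)·k.
Rearranging, k^(1−α) = s / (n + g + δ).
k^0.58 = 0.34 / (0.035 + 0.018 + 0.115) = 0.34 / 0.168 = 2.0238
k* = 2.0238^(1/0.58) ≈ 3.3719
y* = (k*)^α = 3.3719^0.42 ≈ 1.6661

y* ≈ 1.666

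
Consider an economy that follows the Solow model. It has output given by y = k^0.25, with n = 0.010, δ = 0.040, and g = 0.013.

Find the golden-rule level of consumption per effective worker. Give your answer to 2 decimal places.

At the golden rule, f'(k) = n + g + δ, so α·k^(α−1) = n + g + δ and k_gold = (α/(n + g + δ))^(1/(1−α)).
k_gold = (0.25/0.063)^(1/0.75) = 3.9683^1.3333 ≈ 6.2823
c_gold = f(k_gold) − (n + g + δ)·k_gold = 1.5832 − 0.063×6.2823 ≈ 1.1874

c_gold ≈ 1.19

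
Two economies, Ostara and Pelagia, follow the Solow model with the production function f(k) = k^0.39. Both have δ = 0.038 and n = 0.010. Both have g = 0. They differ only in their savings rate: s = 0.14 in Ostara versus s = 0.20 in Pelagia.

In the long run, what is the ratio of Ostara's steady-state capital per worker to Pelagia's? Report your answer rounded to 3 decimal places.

Steady-state k* = [s/(n + δ)]^(1/(1−α)), so the ratio is [ (s_O/(n + δ)_O) / (s_P/(n + δ)_P) ]^1.6393.
s_O/(n + δ)_O = 0.14/0.048 = 2.9167; s_P/(n + δ)_P = 0.20/0.048 = 4.1667.
Ratio = (2.9167/4.1667)^1.6393 = 0.7000^1.6393 ≈ 0.5573

ratio ≈ 0.557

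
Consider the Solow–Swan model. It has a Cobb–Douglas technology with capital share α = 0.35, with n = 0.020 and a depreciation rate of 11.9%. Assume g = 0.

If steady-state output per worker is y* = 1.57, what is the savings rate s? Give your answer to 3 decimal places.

s ≈ 0.321

Steady state requires s·f(k) = (n + δ)·k, i.e. s·k^α = (n + δ)·k.
Since y* = [s/(n + δ)]^(α/(1−α)), we have s/(n + δ) = (y*)^((1−α)/α) = 1.57^1.8571 = 2.3110.
Therefore s = 2.3110 × (n + δ) = 2.3110 × 0.139 = 0.3212.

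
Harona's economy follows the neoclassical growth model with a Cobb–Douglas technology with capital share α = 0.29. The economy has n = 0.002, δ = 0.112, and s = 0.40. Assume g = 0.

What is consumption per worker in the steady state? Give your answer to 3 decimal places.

At the steady state, Δk = 0, so s·k^α = (n + δ)·k.
Rearranging, k^(1−α) = s / (n + δ).
k^0.71 = 0.40 / (0.002 + 0.112) = 0.40 / 0.114 = 3.5088
k* = 3.5088^(1/0.71) ≈ 5.8591
y* = (k*)^α = 5.8591^0.29 ≈ 1.6698
c* = (1 − s)·y* = (1 − 0.40) × 1.6698 ≈ 1.0019

c* ≈ 1.002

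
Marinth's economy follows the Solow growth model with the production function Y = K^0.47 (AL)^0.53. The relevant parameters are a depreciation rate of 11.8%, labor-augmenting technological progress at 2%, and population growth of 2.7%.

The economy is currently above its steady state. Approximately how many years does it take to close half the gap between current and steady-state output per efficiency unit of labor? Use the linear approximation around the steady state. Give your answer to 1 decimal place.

t_½ ≈ 7.9 years

Near the steady state the convergence rate is λ = (1 − α)(n + g + δ).
λ = (1 − 0.47) × 0.165 = 0.53 × 0.165 = 0.08745
Half-life = ln 2 / λ = 0.6931 / 0.08745 ≈ 7.93 years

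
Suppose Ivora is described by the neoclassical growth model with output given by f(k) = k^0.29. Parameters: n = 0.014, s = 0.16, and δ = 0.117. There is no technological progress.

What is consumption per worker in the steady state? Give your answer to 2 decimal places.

c* ≈ 0.91

In steady state, investment equals break-even investment: s·k^α = (n + δ)·k.
Dividing both sides by k: k^(1−α) = s / (n + δ).
k^0.71 = 0.16 / (0.014 + 0.117) = 0.16 / 0.131 = 1.2214
k* = 1.2214^(1/0.71) ≈ 1.3254
y* = (k*)^α = 1.3254^0.29 ≈ 1.0851
c* = (1 − s)·y* = (1 − 0.16) × 1.0851 ≈ 0.9115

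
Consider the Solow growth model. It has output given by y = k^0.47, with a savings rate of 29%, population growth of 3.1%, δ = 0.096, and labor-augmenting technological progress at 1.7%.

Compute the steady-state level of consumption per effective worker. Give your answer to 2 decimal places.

c* ≈ 1.32

At the steady state, Δk = 0, so s·k^α = (n + g + δ)·k.
Rearranging, k^(1−α) = s / (n + g + δ).
k^0.53 = 0.29 / (0.031 + 0.017 + 0.096) = 0.29 / 0.144 = 2.0139
k* = 2.0139^(1/0.53) ≈ 3.7468
y* = (k*)^α = 3.7468^0.47 ≈ 1.8605
c* = (1 − s)·y* = (1 − 0.29) × 1.8605 ≈ 1.3210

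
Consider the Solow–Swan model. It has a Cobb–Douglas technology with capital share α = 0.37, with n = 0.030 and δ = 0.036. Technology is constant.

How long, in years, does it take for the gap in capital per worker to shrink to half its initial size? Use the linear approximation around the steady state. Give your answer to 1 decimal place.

Near the steady state the convergence rate is λ = (1 − α)(n + δ).
λ = (1 − 0.37) × 0.066 = 0.63 × 0.066 = 0.04158
Half-life = ln 2 / λ = 0.6931 / 0.04158 ≈ 16.67 years

t_½ ≈ 16.7 years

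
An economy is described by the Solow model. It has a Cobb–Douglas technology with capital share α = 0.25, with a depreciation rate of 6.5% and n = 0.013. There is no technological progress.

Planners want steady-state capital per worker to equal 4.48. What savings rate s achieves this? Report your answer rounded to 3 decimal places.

s ≈ 0.240

Steady state requires s·f(k) = (n + δ)·k, i.e. s·k^α = (n + δ)·k.
So s / (n + δ) = (k*)^(1−α) = 4.48^0.75 = 3.0793.
Therefore s = 3.0793 × (n + δ) = 3.0793 × 0.078 = 0.2402.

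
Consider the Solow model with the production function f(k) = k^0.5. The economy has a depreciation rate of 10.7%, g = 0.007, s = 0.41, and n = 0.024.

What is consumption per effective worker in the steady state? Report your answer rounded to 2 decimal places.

c* = 1.75

At the steady state, Δk = 0, so s·k^α = (n + g + δ)·k.
Dividing both sides by k: k^(1−α) = s / (n + g + δ).
k^0.5 = 0.41 / (0.024 + 0.007 + 0.107) = 0.41 / 0.138 = 2.9710
k* = 2.9710^(1/0.5) ≈ 8.8268
y* = (k*)^α = 8.8268^0.5 ≈ 2.9710
c* = (1 − s)·y* = (1 − 0.41) × 2.9710 ≈ 1.7529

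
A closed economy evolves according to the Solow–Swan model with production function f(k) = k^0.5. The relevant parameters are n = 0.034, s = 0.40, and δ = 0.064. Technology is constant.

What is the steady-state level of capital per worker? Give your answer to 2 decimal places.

In steady state, investment equals break-even investment: s·k^α = (n + δ)·k.
Rearranging, k^(1−α) = s / (n + δ).
k^0.5 = 0.40 / (0.034 + 0.064) = 0.40 / 0.098 = 4.0816
k* = 4.0816^(1/0.5) ≈ 16.6595

k* = 16.66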